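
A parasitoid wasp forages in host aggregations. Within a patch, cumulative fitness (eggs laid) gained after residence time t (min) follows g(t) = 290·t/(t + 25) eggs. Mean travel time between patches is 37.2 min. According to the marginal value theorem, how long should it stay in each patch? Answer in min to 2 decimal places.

By the marginal value theorem, leave when the instantaneous gain rate g'(t) equals the habitat-wide average g(t)/(T + t).
g'(t) = 290·25/(t + 25)². Setting 290·25/(t+25)² = 290t/[(t+25)(37.2+t)] gives 25(37.2+t) = t(t+25), so t² = 25×37.2 = 930.
t* = √930 = 30.5 min.

30.50 min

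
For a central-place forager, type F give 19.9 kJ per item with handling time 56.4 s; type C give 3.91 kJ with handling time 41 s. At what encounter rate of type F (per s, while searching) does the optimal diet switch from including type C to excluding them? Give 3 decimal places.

0.007 per s

Drop type C once their profitability E₂/h₂ falls below the rate achievable on type F alone: E₂/h₂ = λE₁/(1 + λh₁).
Solve for λ: λE₁h₂ = E₂(1 + λh₁) → λ(E₁h₂ − E₂h₁) = E₂ → λ = E₂/(E₁h₂ − E₂h₁).
λ = 3.91/(19.9×41 − 3.91×56.4) = 3.91/595.4 = 0.006567 per s.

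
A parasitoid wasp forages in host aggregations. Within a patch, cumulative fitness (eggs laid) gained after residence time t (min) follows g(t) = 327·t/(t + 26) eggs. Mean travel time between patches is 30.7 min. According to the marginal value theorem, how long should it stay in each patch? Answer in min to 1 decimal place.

28.3 min

By the marginal value theorem, leave when the instantaneous gain rate g'(t) equals the habitat-wide average g(t)/(T + t).
g'(t) = 327·26/(t + 26)². Setting 327·26/(t+26)² = 327t/[(t+26)(30.7+t)] gives 26(30.7+t) = t(t+26), so t² = 26×30.7 = 798.2.
t* = √798.2 = 28.25 min.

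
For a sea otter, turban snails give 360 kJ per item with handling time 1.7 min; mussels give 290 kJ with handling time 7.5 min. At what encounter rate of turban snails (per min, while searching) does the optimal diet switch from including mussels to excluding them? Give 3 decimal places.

Drop mussels once their profitability E₂/h₂ falls below the rate achievable on turban snails alone: E₂/h₂ = λE₁/(1 + λh₁).
Solve for λ: λE₁h₂ = E₂(1 + λh₁) → λ(E₁h₂ − E₂h₁) = E₂ → λ = E₂/(E₁h₂ − E₂h₁).
λ = 290/(360×7.5 − 290×1.7) = 290/2207 = 0.1314 per min.

0.131 per min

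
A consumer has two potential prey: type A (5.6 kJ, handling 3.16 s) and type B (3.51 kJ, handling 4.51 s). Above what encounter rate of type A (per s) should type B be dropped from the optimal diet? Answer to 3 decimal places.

0.248 per s

At the threshold, the rate on type A alone equals the profitability of type B: λ·5.6/(1 + λ·3.16) = 3.51/4.51 = 0.7783.
Rearranging, λ(5.6 − 0.7783×3.16) = 0.7783, so λ = 0.7783/3.141 = 0.2478 per s.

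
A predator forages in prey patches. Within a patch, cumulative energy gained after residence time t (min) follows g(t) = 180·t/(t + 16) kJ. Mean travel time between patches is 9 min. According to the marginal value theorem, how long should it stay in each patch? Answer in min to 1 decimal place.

Maximise g(t)/(T+t): set derivative to zero → g'(t)(T+t) = g(t).
g'(t) = 180·16/(t + 16)². Setting 180·16/(t+16)² = 180t/[(t+16)(9+t)] gives 16(9+t) = t(t+16), so t² = 16×9 = 144.
t* = √144 = 12 min.

12.0 min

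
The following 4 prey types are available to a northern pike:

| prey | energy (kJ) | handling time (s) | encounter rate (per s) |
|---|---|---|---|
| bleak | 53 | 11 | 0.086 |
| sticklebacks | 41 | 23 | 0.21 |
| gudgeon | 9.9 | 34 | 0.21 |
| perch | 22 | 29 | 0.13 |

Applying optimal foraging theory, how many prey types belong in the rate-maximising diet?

1

Rank by E/h (kJ/s): bleak 4.82, sticklebacks 1.78, perch 0.759, gudgeon 0.291. Include each in turn until the next type's E/h falls below the running intake rate.
Rate on top 1: 2.342. sticklebacks: 1.78 < 2.342 → exclude; stop.
Optimal diet: bleak — 1 of 4 types.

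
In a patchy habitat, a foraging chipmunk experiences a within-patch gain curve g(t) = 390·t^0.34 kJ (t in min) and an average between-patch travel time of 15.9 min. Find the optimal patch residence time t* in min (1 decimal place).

8.2 min

By the marginal value theorem, leave when the instantaneous gain rate g'(t) equals the habitat-wide average g(t)/(T + t).
g'(t) = 0.34·390·t^-0.66. Setting 0.34·390·t^-0.66 = 390·t^0.34/(15.9+t) gives 0.34(15.9+t) = t, so 0.66·t = 0.34×15.9.
t* = 0.34×15.9/0.66 = 8.191 min.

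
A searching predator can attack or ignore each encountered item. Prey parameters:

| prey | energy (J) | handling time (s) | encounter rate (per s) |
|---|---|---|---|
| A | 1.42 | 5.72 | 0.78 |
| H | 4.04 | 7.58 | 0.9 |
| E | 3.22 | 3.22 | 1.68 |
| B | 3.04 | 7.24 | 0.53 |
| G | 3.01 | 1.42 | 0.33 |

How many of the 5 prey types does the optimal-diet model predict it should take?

Rank by E/h (J/s): G 2.12, E 1, H 0.533, B 0.42, A 0.248. Include each in turn until the next type's E/h falls below the running intake rate.
Rate on top 1: 0.6764. E: 1 > 0.6764 → include.
Rate on top 2: 0.9309. H: 0.533 < 0.9309 → exclude; stop.
Optimal diet: G, E — 2 of 5 types.

2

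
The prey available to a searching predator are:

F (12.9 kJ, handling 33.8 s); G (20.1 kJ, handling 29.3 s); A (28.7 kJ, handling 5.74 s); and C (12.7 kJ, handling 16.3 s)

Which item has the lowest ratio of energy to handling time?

F

In descending order of E/h:
A: 28.7/5.74 = 5 kJ/s
C: 12.7/16.3 = 0.779 kJ/s
G: 20.1/29.3 = 0.686 kJ/s
F: 12.9/33.8 = 0.382 kJ/s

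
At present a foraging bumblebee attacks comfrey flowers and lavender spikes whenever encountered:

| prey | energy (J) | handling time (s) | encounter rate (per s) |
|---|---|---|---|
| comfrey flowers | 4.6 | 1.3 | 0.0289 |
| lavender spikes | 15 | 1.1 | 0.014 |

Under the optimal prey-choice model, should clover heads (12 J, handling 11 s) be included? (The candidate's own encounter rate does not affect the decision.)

On comfrey flowers and lavender spikes alone, R = ΣλE/(1+Σλh) = 0.3429/1.053 = 0.3257 J/s.
Profitability of clover heads: 12/11 = 1.091 J/s.
Since 1.091 > R, including clover heads increases the long-run rate.

Yes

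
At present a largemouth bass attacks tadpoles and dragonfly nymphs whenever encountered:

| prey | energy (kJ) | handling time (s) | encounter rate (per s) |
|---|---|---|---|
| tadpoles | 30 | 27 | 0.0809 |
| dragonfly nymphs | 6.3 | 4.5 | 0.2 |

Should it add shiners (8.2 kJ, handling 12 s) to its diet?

No

Intake rate on the current diet: R = (0.0809×30 + 0.2×6.3) / (1 + 0.0809×27 + 0.2×4.5) = 3.687/4.084 = 0.9027 kJ/s.
shiners: E/h = 8.2/12 = 0.6833 kJ/s.
0.6833 < 0.9027, so adding shiners would lower the average — exclude it.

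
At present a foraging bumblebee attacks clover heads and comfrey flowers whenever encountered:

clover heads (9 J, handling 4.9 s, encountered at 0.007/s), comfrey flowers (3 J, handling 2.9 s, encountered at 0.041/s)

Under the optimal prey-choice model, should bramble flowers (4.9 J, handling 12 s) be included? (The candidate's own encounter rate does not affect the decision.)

Intake rate on the current diet: R = (0.007×9 + 0.041×3) / (1 + 0.007×4.9 + 0.041×2.9) = 0.186/1.153 = 0.1613 J/s.
bramble flowers: E/h = 4.9/12 = 0.4083 J/s.
Since 0.4083 > R, including bramble flowers increases the long-run rate.

Yes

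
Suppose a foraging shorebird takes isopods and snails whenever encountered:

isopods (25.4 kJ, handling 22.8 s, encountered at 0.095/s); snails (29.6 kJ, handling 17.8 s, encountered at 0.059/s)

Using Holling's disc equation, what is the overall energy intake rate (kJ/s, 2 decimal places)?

Energy encountered per unit search time: 0.095×25.4 + 0.059×29.6 = 4.159 kJ/s.
Handling time per unit search time: 0.095×22.8 + 0.059×17.8 = 3.216.
Rate = 4.159/(1 + 3.216) = 0.9865 kJ/s.

0.99 kJ/s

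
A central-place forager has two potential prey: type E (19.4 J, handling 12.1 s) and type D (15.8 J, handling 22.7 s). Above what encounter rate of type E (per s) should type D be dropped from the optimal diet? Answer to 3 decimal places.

Drop type D once their profitability E₂/h₂ falls below the rate achievable on type E alone: E₂/h₂ = λE₁/(1 + λh₁).
Solve for λ: λE₁h₂ = E₂(1 + λh₁) → λ(E₁h₂ − E₂h₁) = E₂ → λ = E₂/(E₁h₂ − E₂h₁).
λ = 15.8/(19.4×22.7 − 15.8×12.1) = 15.8/249.2 = 0.0634 per s.

0.063 per s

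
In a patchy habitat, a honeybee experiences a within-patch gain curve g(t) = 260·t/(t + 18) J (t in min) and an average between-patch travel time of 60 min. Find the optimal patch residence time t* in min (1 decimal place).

By the marginal value theorem, leave when the instantaneous gain rate g'(t) equals the habitat-wide average g(t)/(T + t).
g'(t) = 260·18/(t + 18)². Setting 260·18/(t+18)² = 260t/[(t+18)(60+t)] gives 18(60+t) = t(t+18), so t² = 18×60 = 1080.
t* = √1080 = 32.86 min.

32.9 min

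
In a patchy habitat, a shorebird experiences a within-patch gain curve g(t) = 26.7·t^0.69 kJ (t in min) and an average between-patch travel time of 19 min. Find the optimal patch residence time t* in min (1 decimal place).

42.3 min

Optimal t* satisfies g'(t*) = g(t*)/(T + t*).
g'(t) = 0.69·26.7·t^-0.31. Setting 0.69·26.7·t^-0.31 = 26.7·t^0.69/(19+t) gives 0.69(19+t) = t, so 0.31·t = 0.69×19.
t* = 0.69×19/0.31 = 42.29 min.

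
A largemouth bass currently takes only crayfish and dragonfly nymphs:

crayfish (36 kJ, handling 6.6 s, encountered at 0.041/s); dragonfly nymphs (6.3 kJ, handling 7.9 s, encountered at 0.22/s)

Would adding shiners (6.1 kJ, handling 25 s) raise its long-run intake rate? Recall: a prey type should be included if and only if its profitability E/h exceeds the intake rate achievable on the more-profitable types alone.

Intake rate on the current diet: R = (0.041×36 + 0.22×6.3) / (1 + 0.041×6.6 + 0.22×7.9) = 2.862/3.009 = 0.9513 kJ/s.
Profitability of shiners: 6.1/25 = 0.244 kJ/s.
0.244 < 0.9513, so adding shiners would lower the average — exclude it.

No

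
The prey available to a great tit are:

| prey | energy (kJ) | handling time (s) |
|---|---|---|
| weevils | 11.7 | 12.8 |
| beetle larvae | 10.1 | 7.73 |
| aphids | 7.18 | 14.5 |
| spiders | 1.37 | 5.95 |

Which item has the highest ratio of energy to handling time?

In descending order of E/h:
beetle larvae: 10.1/7.73 = 1.31 kJ/s
weevils: 11.7/12.8 = 0.914 kJ/s
aphids: 7.18/14.5 = 0.495 kJ/s
spiders: 1.37/5.95 = 0.23 kJ/s

beetle larvae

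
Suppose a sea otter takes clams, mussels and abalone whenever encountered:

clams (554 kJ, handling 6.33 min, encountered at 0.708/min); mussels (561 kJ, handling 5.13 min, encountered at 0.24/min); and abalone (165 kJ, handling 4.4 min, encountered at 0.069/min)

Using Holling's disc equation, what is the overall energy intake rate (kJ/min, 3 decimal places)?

76.714 kJ/min

Energy encountered per unit search time: 0.708×554 + 0.24×561 + 0.069×165 = 538.3 kJ/min.
Handling time per unit search time: 0.708×6.33 + 0.24×5.13 + 0.069×4.4 = 6.016.
Rate = 538.3/(1 + 6.016) = 76.71 kJ/min.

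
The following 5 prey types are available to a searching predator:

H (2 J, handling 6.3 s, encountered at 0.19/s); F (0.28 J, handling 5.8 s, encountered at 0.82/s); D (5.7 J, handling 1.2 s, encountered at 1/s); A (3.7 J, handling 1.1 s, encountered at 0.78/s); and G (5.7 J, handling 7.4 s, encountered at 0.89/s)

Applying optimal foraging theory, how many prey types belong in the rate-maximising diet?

Profitabilities (E/h, J/s): D 4.75, A 3.36, G 0.77, H 0.317, F 0.0483. Add prey in this order while the next type's profitability exceeds the intake rate on those already taken.
Rate on top 1: 2.591. A: 3.36 > 2.591 → include.
Rate on top 2: 2.808. G: 0.77 < 2.808 → exclude; stop.
Optimal diet: D, A — 2 of 5 types.

2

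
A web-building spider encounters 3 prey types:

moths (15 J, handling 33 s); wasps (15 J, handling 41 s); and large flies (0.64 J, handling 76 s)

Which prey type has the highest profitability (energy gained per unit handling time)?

In descending order of E/h:
moths: 15/33 = 0.455 J/s
wasps: 15/41 = 0.366 J/s
large flies: 0.64/76 = 0.00842 J/s

moths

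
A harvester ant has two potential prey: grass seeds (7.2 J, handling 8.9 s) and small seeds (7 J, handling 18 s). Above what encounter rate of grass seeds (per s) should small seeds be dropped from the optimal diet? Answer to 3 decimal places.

0.104 per s

At the threshold, the rate on grass seeds alone equals the profitability of small seeds: λ·7.2/(1 + λ·8.9) = 7/18 = 0.3889.
Rearranging, λ(7.2 − 0.3889×8.9) = 0.3889, so λ = 0.3889/3.739 = 0.104 per s.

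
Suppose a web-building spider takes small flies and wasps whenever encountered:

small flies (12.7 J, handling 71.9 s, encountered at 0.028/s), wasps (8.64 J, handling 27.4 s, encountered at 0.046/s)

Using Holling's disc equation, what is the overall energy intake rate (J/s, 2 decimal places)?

0.18 J/s

Energy encountered per unit search time: 0.028×12.7 + 0.046×8.64 = 0.753 J/s.
Handling time per unit search time: 0.028×71.9 + 0.046×27.4 = 3.274.
Rate = 0.753/(1 + 3.274) = 0.1762 J/s.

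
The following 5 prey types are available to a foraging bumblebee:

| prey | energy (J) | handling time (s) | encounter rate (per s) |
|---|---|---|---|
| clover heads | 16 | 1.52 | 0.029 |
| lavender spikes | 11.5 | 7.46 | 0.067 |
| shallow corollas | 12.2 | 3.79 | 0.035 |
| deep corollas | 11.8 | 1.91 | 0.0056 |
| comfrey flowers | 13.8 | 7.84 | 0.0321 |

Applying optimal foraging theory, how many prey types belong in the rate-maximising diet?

5

E/h in descending order: clover heads 10.5, deep corollas 6.18, shallow corollas 3.22, comfrey flowers 1.76, lavender spikes 1.54 J/s. The optimal diet is the largest prefix of this list for which every included type satisfies E_i/h_i > R on the types above it.
Rate on top 1: 0.4444. deep corollas: 6.18 > 0.4444 → include.
Rate on top 2: 0.5026. shallow corollas: 3.22 > 0.5026 → include.
Rate on top 3: 0.806. comfrey flowers: 1.76 > 0.806 → include.
Rate on top 4: 0.9729. lavender spikes: 1.54 > 0.9729 → include.
Optimal diet: clover heads, deep corollas, shallow corollas, comfrey flowers, lavender spikes — 5 of 5 types.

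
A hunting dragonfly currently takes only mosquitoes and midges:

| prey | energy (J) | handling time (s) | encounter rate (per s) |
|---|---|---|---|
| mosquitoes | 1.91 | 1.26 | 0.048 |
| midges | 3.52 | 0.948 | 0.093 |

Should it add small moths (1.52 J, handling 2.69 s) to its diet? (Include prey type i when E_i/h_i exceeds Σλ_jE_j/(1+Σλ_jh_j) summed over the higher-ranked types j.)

Current rate: (0.048×1.91 + 0.093×3.52)/(1 + 0.048×1.26 + 0.093×0.948) = 0.3648 J/s.
small moths: E/h = 1.52/2.69 = 0.5651 J/s.
0.5651 > 0.3648, so adding small moths raises the average — include it.

Yes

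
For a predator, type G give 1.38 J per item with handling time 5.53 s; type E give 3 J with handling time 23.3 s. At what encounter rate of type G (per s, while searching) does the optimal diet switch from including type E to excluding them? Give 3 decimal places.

0.193 per s

At the threshold, the rate on type G alone equals the profitability of type E: λ·1.38/(1 + λ·5.53) = 3/23.3 = 0.1288.
Rearranging, λ(1.38 − 0.1288×5.53) = 0.1288, so λ = 0.1288/0.668 = 0.1928 per s.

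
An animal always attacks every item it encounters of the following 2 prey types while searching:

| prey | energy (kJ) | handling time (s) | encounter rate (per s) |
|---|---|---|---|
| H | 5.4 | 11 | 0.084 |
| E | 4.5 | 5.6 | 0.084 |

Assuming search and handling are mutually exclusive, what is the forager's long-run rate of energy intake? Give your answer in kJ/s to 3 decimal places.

R = Σλ_iE_i / (1 + Σλ_ih_i)
Numerator: 0.084×5.4 + 0.084×4.5 = 0.8316
Denominator: 1 + 0.084×11 + 0.084×5.6 = 2.394
R = 0.8316/2.394 = 0.3473 kJ/s

0.347 kJ/s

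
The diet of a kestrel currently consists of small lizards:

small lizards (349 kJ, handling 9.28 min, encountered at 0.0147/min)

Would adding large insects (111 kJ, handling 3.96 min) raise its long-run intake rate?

Yes

Current rate: (0.0147×349)/(1 + 0.0147×9.28) = 4.514 kJ/min.
Profitability of large insects: 111/3.96 = 28.03 kJ/min.
28.03 > 4.514, so adding large insects raises the average — include it.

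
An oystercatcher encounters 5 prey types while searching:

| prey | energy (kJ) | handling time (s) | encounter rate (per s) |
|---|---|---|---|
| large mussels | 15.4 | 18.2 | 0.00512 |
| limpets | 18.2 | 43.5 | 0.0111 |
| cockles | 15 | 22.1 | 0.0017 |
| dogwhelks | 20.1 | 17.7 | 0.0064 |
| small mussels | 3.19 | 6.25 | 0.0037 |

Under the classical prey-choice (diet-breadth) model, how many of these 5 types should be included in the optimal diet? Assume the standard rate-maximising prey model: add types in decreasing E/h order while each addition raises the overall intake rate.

5

E/h in descending order: dogwhelks 1.14, large mussels 0.846, cockles 0.679, small mussels 0.51, limpets 0.418 kJ/s. The optimal diet is the largest prefix of this list for which every included type satisfies E_i/h_i > R on the types above it.
Rate on top 1: 0.1156. large mussels: 0.846 > 0.1156 → include.
Rate on top 2: 0.172. cockles: 0.679 > 0.172 → include.
Rate on top 3: 0.1873. small mussels: 0.51 > 0.1873 → include.
Rate on top 4: 0.1932. limpets: 0.418 > 0.1932 → include.
Optimal diet: dogwhelks, large mussels, cockles, small mussels, limpets — 5 of 5 types.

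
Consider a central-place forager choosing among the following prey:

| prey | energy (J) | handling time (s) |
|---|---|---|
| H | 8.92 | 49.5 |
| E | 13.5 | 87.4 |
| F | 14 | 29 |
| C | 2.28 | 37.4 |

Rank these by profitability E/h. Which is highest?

F

Profitability E/h (J/s): H = 8.92/49.5 = 0.18, E = 13.5/87.4 = 0.154, F = 14/29 = 0.483, C = 2.28/37.4 = 0.061.
Ranked: F > H > E > C.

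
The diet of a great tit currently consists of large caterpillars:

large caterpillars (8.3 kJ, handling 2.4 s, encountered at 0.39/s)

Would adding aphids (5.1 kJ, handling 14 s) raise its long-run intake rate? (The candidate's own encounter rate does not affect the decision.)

Current rate: (0.39×8.3)/(1 + 0.39×2.4) = 1.672 kJ/s.
aphids: E/h = 5.1/14 = 0.3643 kJ/s.
Since 0.3643 < R, time spent handling aphids is better spent searching.

No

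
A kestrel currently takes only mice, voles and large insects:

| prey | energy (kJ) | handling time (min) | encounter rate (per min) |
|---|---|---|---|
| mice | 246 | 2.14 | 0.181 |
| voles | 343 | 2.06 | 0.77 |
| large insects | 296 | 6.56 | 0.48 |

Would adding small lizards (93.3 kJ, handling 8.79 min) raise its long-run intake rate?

Current rate: (0.181×246 + 0.77×343 + 0.48×296)/(1 + 0.181×2.14 + 0.77×2.06 + 0.48×6.56) = 73.62 kJ/min.
Profitability of small lizards: 93.3/8.79 = 10.61 kJ/min.
Since 10.61 < R, time spent handling small lizards is better spent searching.

No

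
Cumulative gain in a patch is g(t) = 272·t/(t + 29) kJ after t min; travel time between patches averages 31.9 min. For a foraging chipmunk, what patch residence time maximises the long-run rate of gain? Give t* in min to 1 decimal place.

30.4 min

Optimal t* satisfies g'(t*) = g(t*)/(T + t*).
g'(t) = 272·29/(t + 29)². Setting 272·29/(t+29)² = 272t/[(t+29)(31.9+t)] gives 29(31.9+t) = t(t+29), so t² = 29×31.9 = 925.1.
t* = √925.1 = 30.42 min.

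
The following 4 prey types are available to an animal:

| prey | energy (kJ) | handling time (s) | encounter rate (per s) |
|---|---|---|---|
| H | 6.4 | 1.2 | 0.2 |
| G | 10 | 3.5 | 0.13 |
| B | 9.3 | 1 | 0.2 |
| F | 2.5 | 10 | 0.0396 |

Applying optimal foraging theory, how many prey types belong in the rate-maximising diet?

3

Rank by E/h (kJ/s): B 9.3, H 5.33, G 2.86, F 0.25. Include each in turn until the next type's E/h falls below the running intake rate.
Rate on top 1: 1.55. H: 5.33 > 1.55 → include.
Rate on top 2: 2.181. G: 2.86 > 2.181 → include.
Rate on top 3: 2.343. F: 0.25 < 2.343 → exclude; stop.
Optimal diet: B, H, G — 3 of 4 types.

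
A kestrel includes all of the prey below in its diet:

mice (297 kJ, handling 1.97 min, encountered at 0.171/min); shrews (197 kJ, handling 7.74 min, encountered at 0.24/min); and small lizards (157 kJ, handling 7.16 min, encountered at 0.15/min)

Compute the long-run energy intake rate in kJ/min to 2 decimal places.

28.49 kJ/min

R = Σλ_iE_i / (1 + Σλ_ih_i)
Numerator: 0.171×297 + 0.24×197 + 0.15×157 = 121.6
Denominator: 1 + 0.171×1.97 + 0.24×7.74 + 0.15×7.16 = 4.268
R = 121.6/4.268 = 28.49 kJ/min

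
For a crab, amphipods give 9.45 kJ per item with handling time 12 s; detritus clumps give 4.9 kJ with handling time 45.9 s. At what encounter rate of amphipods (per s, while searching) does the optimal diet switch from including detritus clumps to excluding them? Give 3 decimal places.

Drop detritus clumps once their profitability E₂/h₂ falls below the rate achievable on amphipods alone: E₂/h₂ = λE₁/(1 + λh₁).
Solve for λ: λE₁h₂ = E₂(1 + λh₁) → λ(E₁h₂ − E₂h₁) = E₂ → λ = E₂/(E₁h₂ − E₂h₁).
λ = 4.9/(9.45×45.9 − 4.9×12) = 4.9/375 = 0.01307 per s.

0.013 per s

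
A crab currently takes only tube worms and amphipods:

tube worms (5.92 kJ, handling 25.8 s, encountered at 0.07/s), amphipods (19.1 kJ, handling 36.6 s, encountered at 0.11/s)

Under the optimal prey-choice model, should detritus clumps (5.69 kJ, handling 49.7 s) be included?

Current rate: (0.07×5.92 + 0.11×19.1)/(1 + 0.07×25.8 + 0.11×36.6) = 0.3682 kJ/s.
detritus clumps: E/h = 5.69/49.7 = 0.1145 kJ/s.
0.1145 < 0.3682, so adding detritus clumps would lower the average — exclude it.

No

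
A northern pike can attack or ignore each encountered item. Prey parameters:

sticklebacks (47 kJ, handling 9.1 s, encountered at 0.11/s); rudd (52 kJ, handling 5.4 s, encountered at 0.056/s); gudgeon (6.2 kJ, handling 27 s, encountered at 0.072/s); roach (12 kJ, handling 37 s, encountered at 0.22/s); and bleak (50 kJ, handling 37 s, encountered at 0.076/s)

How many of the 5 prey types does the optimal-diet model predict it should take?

Profitabilities (E/h, kJ/s): rudd 9.63, sticklebacks 5.16, bleak 1.35, roach 0.324, gudgeon 0.23. Add prey in this order while the next type's profitability exceeds the intake rate on those already taken.
Rate on top 1: 2.236. sticklebacks: 5.16 > 2.236 → include.
Rate on top 2: 3.509. bleak: 1.35 < 3.509 → exclude; stop.
Optimal diet: rudd, sticklebacks — 2 of 5 types.

2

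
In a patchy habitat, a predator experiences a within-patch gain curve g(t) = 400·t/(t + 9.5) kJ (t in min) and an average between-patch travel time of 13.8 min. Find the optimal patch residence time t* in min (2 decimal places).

11.45 min

Optimal t* satisfies g'(t*) = g(t*)/(T + t*).
g'(t) = 400·9.5/(t + 9.5)². Setting 400·9.5/(t+9.5)² = 400t/[(t+9.5)(13.8+t)] gives 9.5(13.8+t) = t(t+9.5), so t² = 9.5×13.8 = 131.1.
t* = √131.1 = 11.45 min.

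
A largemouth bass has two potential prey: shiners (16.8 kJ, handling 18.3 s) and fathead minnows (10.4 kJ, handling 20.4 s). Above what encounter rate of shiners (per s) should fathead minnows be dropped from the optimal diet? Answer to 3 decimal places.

0.068 per s

At the threshold, the rate on shiners alone equals the profitability of fathead minnows: λ·16.8/(1 + λ·18.3) = 10.4/20.4 = 0.5098.
Rearranging, λ(16.8 − 0.5098×18.3) = 0.5098, so λ = 0.5098/7.471 = 0.06824 per s.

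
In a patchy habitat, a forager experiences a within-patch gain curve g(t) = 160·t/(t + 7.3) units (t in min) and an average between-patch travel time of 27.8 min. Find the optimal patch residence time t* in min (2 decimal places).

Maximise g(t)/(T+t): set derivative to zero → g'(t)(T+t) = g(t).
g'(t) = 160·7.3/(t + 7.3)². Setting 160·7.3/(t+7.3)² = 160t/[(t+7.3)(27.8+t)] gives 7.3(27.8+t) = t(t+7.3), so t² = 7.3×27.8 = 202.9.
t* = √202.9 = 14.25 min.

14.25 min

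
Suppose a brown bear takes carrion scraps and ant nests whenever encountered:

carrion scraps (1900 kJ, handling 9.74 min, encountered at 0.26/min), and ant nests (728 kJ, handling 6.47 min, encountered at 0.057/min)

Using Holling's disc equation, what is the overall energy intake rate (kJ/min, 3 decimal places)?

137.265 kJ/min

Energy encountered per unit search time: 0.26×1900 + 0.057×728 = 535.5 kJ/min.
Handling time per unit search time: 0.26×9.74 + 0.057×6.47 = 2.901.
Rate = 535.5/(1 + 2.901) = 137.3 kJ/min.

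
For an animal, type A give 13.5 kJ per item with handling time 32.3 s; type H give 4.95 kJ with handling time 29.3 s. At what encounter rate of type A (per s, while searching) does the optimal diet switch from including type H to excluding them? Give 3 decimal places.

0.021 per s

At the threshold, the rate on type A alone equals the profitability of type H: λ·13.5/(1 + λ·32.3) = 4.95/29.3 = 0.1689.
Rearranging, λ(13.5 − 0.1689×32.3) = 0.1689, so λ = 0.1689/8.043 = 0.021 per s.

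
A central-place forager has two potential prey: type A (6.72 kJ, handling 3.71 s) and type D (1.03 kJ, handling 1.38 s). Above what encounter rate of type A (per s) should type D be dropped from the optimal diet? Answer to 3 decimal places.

0.189 per s

At the threshold, the rate on type A alone equals the profitability of type D: λ·6.72/(1 + λ·3.71) = 1.03/1.38 = 0.7464.
Rearranging, λ(6.72 − 0.7464×3.71) = 0.7464, so λ = 0.7464/3.951 = 0.1889 per s.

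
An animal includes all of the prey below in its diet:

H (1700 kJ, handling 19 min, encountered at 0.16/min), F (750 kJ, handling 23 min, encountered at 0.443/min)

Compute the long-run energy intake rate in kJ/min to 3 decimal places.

R = (0.16×1700 + 0.443×750) / (1 + 0.16×19 + 0.443×23) = 604.2/14.23 = 42.47 kJ/min.

42.466 kJ/min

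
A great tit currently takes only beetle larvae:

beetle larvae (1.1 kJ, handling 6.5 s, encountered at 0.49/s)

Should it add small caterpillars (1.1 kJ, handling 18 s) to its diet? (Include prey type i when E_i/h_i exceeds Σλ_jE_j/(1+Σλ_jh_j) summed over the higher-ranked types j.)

No

Current rate: (0.49×1.1)/(1 + 0.49×6.5) = 0.1288 kJ/s.
Profitability of small caterpillars: 1.1/18 = 0.06111 kJ/s.
Since 0.06111 < R, time spent handling small caterpillars is better spent searching.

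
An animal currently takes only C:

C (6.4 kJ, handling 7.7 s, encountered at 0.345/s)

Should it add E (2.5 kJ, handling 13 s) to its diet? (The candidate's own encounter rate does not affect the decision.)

Current rate: (0.345×6.4)/(1 + 0.345×7.7) = 0.6039 kJ/s.
Profitability of E: 2.5/13 = 0.1923 kJ/s.
Since 0.1923 < R, time spent handling E is better spent searching.

No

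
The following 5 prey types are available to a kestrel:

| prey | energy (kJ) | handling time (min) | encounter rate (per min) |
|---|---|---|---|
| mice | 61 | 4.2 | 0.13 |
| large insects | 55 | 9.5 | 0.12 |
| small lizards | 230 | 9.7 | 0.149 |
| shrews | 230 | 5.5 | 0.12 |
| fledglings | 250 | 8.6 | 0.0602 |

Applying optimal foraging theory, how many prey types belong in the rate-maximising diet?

Rank by E/h (kJ/min): shrews 41.8, fledglings 29.1, small lizards 23.7, mice 14.5, large insects 5.79. Include each in turn until the next type's E/h falls below the running intake rate.
Rate on top 1: 16.63. fledglings: 29.1 > 16.63 → include.
Rate on top 2: 19.58. small lizards: 23.7 > 19.58 → include.
Rate on top 3: 21.23. mice: 14.5 < 21.23 → exclude; stop.
Optimal diet: shrews, fledglings, small lizards — 3 of 5 types.

3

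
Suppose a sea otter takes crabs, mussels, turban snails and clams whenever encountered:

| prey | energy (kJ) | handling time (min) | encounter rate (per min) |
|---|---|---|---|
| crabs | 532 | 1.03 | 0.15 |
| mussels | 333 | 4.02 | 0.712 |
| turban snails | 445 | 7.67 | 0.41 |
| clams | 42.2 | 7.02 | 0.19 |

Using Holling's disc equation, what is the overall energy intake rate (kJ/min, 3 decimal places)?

59.723 kJ/min

Energy encountered per unit search time: 0.15×532 + 0.712×333 + 0.41×445 + 0.19×42.2 = 507.4 kJ/min.
Handling time per unit search time: 0.15×1.03 + 0.712×4.02 + 0.41×7.67 + 0.19×7.02 = 7.495.
Rate = 507.4/(1 + 7.495) = 59.72 kJ/min.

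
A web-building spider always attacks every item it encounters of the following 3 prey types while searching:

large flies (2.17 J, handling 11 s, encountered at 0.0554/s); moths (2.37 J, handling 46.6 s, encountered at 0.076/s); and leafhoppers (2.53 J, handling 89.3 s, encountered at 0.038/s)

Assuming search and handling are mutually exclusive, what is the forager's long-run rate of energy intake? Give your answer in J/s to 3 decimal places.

Energy encountered per unit search time: 0.0554×2.17 + 0.076×2.37 + 0.038×2.53 = 0.3965 J/s.
Handling time per unit search time: 0.0554×11 + 0.076×46.6 + 0.038×89.3 = 7.544.
Rate = 0.3965/(1 + 7.544) = 0.0464 J/s.

0.046 J/s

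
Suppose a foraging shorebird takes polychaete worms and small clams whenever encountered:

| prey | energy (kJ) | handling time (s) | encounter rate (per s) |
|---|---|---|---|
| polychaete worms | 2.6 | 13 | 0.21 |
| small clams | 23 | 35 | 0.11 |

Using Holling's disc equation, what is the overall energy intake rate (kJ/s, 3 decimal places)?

Energy encountered per unit search time: 0.21×2.6 + 0.11×23 = 3.076 kJ/s.
Handling time per unit search time: 0.21×13 + 0.11×35 = 6.58.
Rate = 3.076/(1 + 6.58) = 0.4058 kJ/s.

0.406 kJ/s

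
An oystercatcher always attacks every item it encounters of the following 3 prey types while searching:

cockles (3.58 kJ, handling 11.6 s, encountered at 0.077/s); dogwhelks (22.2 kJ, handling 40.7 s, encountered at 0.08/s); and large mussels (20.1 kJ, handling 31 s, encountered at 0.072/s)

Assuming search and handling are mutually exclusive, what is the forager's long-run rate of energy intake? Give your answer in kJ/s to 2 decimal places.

Energy encountered per unit search time: 0.077×3.58 + 0.08×22.2 + 0.072×20.1 = 3.499 kJ/s.
Handling time per unit search time: 0.077×11.6 + 0.08×40.7 + 0.072×31 = 6.381.
Rate = 3.499/(1 + 6.381) = 0.474 kJ/s.

0.47 kJ/s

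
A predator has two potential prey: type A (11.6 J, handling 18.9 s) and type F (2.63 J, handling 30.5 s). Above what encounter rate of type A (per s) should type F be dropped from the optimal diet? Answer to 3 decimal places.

At the threshold, the rate on type A alone equals the profitability of type F: λ·11.6/(1 + λ·18.9) = 2.63/30.5 = 0.08623.
Rearranging, λ(11.6 − 0.08623×18.9) = 0.08623, so λ = 0.08623/9.97 = 0.008649 per s.

0.009 per s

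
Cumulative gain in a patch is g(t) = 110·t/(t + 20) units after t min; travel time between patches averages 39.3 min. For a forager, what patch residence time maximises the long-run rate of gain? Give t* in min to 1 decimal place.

Optimal t* satisfies g'(t*) = g(t*)/(T + t*).
g'(t) = 110·20/(t + 20)². Setting 110·20/(t+20)² = 110t/[(t+20)(39.3+t)] gives 20(39.3+t) = t(t+20), so t² = 20×39.3 = 786.
t* = √786 = 28.04 min.

28.0 min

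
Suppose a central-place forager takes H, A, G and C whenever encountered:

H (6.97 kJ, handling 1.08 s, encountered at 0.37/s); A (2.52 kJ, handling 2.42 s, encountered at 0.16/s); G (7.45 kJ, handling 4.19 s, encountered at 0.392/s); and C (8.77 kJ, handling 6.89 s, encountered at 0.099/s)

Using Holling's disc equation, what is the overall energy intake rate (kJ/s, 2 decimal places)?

1.65 kJ/s

R = (0.37×6.97 + 0.16×2.52 + 0.392×7.45 + 0.099×8.77) / (1 + 0.37×1.08 + 0.16×2.42 + 0.392×4.19 + 0.099×6.89) = 6.771/4.111 = 1.647 kJ/s.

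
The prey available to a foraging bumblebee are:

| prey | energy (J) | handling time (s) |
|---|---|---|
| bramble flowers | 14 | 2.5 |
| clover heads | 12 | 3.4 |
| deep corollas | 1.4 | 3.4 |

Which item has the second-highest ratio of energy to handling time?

clover heads

Profitability E/h (J/s): bramble flowers = 14/2.5 = 5.6, clover heads = 12/3.4 = 3.53, deep corollas = 1.4/3.4 = 0.412.
Ranked: bramble flowers > clover heads > deep corollas.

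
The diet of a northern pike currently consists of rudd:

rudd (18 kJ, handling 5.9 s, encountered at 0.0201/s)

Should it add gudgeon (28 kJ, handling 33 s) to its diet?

Yes

Intake rate on the current diet: R = (0.0201×18) / (1 + 0.0201×5.9) = 0.3618/1.119 = 0.3234 kJ/s.
Profitability of gudgeon: 28/33 = 0.8485 kJ/s.
Since 0.8485 > R, including gudgeon increases the long-run rate.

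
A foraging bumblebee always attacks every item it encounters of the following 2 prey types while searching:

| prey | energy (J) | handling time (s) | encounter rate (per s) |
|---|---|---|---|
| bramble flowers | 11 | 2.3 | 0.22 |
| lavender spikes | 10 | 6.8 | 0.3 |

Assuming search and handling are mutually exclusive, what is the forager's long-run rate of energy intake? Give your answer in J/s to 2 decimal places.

1.53 J/s

Energy encountered per unit search time: 0.22×11 + 0.3×10 = 5.42 J/s.
Handling time per unit search time: 0.22×2.3 + 0.3×6.8 = 2.546.
Rate = 5.42/(1 + 2.546) = 1.528 J/s.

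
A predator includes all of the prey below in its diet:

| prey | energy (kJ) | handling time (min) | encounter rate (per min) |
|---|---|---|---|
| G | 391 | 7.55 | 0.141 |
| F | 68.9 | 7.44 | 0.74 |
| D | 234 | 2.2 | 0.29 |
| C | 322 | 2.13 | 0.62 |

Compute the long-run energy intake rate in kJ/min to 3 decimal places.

39.209 kJ/min

R = (0.141×391 + 0.74×68.9 + 0.29×234 + 0.62×322) / (1 + 0.141×7.55 + 0.74×7.44 + 0.29×2.2 + 0.62×2.13) = 373.6/9.529 = 39.21 kJ/min.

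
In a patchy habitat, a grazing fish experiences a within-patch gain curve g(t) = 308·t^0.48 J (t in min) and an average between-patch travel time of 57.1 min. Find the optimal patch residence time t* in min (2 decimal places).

Maximise g(t)/(T+t): set derivative to zero → g'(t)(T+t) = g(t).
g'(t) = 0.48·308·t^-0.52. Setting 0.48·308·t^-0.52 = 308·t^0.48/(57.1+t) gives 0.48(57.1+t) = t, so 0.52·t = 0.48×57.1.
t* = 0.48×57.1/0.52 = 52.71 min.

52.71 min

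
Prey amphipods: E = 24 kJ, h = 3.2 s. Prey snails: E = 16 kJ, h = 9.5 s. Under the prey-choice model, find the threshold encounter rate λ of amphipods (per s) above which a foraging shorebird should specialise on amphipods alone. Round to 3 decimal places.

Drop snails once their profitability E₂/h₂ falls below the rate achievable on amphipods alone: E₂/h₂ = λE₁/(1 + λh₁).
Solve for λ: λE₁h₂ = E₂(1 + λh₁) → λ(E₁h₂ − E₂h₁) = E₂ → λ = E₂/(E₁h₂ − E₂h₁).
λ = 16/(24×9.5 − 16×3.2) = 16/176.8 = 0.0905 per s.

0.090 per s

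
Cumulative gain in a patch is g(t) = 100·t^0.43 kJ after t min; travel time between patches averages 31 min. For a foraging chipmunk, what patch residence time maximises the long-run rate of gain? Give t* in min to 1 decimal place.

23.4 min

Optimal t* satisfies g'(t*) = g(t*)/(T + t*).
g'(t) = 0.43·100·t^-0.57. Setting 0.43·100·t^-0.57 = 100·t^0.43/(31+t) gives 0.43(31+t) = t, so 0.57·t = 0.43×31.
t* = 0.43×31/0.57 = 23.39 min.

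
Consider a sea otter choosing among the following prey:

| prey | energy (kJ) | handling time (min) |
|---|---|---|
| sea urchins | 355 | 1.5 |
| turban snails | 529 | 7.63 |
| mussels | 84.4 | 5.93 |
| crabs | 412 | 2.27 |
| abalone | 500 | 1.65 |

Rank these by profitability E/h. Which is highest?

Profitability E/h (kJ/min): sea urchins = 355/1.5 = 237, turban snails = 529/7.63 = 69.3, mussels = 84.4/5.93 = 14.2, crabs = 412/2.27 = 181, abalone = 500/1.65 = 303.
Ranked: abalone > sea urchins > crabs > turban snails > mussels.

abalone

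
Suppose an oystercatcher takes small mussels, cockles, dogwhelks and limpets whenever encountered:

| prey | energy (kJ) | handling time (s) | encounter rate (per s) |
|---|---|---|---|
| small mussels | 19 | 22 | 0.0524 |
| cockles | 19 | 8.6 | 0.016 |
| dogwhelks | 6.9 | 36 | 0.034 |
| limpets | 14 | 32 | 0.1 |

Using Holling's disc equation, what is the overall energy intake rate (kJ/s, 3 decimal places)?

Energy encountered per unit search time: 0.0524×19 + 0.016×19 + 0.034×6.9 + 0.1×14 = 2.934 kJ/s.
Handling time per unit search time: 0.0524×22 + 0.016×8.6 + 0.034×36 + 0.1×32 = 5.714.
Rate = 2.934/(1 + 5.714) = 0.437 kJ/s.

0.437 kJ/s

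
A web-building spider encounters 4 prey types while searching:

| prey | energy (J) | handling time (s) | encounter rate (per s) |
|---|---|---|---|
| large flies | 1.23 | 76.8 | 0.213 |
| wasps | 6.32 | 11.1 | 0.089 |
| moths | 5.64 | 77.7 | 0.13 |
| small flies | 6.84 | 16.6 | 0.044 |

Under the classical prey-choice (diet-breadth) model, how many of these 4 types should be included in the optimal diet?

Rank by E/h (J/s): wasps 0.569, small flies 0.412, moths 0.0726, large flies 0.016. Include each in turn until the next type's E/h falls below the running intake rate.
Rate on top 1: 0.283. small flies: 0.412 > 0.283 → include.
Rate on top 2: 0.3176. moths: 0.0726 < 0.3176 → exclude; stop.
Optimal diet: wasps, small flies — 2 of 4 types.

2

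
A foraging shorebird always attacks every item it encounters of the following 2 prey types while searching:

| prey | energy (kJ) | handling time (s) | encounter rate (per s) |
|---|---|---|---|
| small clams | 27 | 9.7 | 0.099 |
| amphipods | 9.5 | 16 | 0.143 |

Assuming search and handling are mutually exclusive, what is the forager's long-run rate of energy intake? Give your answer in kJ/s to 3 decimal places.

R = Σλ_iE_i / (1 + Σλ_ih_i)
Numerator: 0.099×27 + 0.143×9.5 = 4.031
Denominator: 1 + 0.099×9.7 + 0.143×16 = 4.248
R = 4.031/4.248 = 0.949 kJ/s

0.949 kJ/s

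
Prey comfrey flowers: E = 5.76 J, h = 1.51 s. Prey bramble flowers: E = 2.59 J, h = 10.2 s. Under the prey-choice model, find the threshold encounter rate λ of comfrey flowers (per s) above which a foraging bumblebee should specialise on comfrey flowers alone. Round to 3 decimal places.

0.047 per s

At the threshold, the rate on comfrey flowers alone equals the profitability of bramble flowers: λ·5.76/(1 + λ·1.51) = 2.59/10.2 = 0.2539.
Rearranging, λ(5.76 − 0.2539×1.51) = 0.2539, so λ = 0.2539/5.377 = 0.04723 per s.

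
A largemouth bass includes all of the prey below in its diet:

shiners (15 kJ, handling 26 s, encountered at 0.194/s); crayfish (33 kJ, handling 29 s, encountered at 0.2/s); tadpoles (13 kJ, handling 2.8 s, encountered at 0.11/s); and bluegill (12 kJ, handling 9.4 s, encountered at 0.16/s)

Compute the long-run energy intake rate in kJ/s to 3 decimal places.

0.942 kJ/s

Energy encountered per unit search time: 0.194×15 + 0.2×33 + 0.11×13 + 0.16×12 = 12.86 kJ/s.
Handling time per unit search time: 0.194×26 + 0.2×29 + 0.11×2.8 + 0.16×9.4 = 12.66.
Rate = 12.86/(1 + 12.66) = 0.9417 kJ/s.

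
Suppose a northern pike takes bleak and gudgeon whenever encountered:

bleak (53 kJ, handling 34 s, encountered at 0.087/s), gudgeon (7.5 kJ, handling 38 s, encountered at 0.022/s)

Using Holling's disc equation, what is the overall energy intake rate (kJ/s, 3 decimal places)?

R = (0.087×53 + 0.022×7.5) / (1 + 0.087×34 + 0.022×38) = 4.776/4.794 = 0.9962 kJ/s.

0.996 kJ/s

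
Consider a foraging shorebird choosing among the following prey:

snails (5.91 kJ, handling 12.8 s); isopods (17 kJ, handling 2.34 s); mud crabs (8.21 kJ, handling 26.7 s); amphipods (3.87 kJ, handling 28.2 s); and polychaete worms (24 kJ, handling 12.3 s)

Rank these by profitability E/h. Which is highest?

isopods

In descending order of E/h:
isopods: 17/2.34 = 7.26 kJ/s
polychaete worms: 24/12.3 = 1.95 kJ/s
snails: 5.91/12.8 = 0.462 kJ/s
mud crabs: 8.21/26.7 = 0.307 kJ/s
amphipods: 3.87/28.2 = 0.137 kJ/s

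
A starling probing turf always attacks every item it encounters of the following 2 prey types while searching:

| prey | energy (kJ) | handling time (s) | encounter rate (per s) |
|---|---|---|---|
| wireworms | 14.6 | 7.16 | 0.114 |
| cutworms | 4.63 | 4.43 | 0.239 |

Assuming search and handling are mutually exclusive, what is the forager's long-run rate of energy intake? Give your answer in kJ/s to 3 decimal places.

R = Σλ_iE_i / (1 + Σλ_ih_i)
Numerator: 0.114×14.6 + 0.239×4.63 = 2.771
Denominator: 1 + 0.114×7.16 + 0.239×4.43 = 2.875
R = 2.771/2.875 = 0.9638 kJ/s

0.964 kJ/s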